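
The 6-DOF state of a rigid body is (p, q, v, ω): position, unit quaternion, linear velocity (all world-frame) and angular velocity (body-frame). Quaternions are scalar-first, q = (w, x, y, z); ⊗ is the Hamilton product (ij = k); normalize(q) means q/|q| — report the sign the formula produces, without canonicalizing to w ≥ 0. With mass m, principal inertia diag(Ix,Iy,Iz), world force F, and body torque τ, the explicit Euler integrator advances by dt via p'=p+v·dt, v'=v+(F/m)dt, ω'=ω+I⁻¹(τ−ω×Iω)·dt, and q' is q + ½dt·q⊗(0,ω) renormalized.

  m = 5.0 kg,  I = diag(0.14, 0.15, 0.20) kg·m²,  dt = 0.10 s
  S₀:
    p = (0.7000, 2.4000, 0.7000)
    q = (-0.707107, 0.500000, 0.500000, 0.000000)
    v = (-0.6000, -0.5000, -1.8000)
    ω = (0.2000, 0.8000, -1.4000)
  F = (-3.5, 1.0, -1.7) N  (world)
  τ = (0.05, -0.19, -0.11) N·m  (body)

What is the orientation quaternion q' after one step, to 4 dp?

q' = (-0.7297, 0.4564, 0.5051, 0.0643)

Hamilton product q⊗(0,ω) = (-0.5000000, -0.8414214, 0.1343144, 1.2899498)
q + ½dt·q⊗(0,ω), renormalized = (-0.7297, 0.4564, 0.5051, 0.0643)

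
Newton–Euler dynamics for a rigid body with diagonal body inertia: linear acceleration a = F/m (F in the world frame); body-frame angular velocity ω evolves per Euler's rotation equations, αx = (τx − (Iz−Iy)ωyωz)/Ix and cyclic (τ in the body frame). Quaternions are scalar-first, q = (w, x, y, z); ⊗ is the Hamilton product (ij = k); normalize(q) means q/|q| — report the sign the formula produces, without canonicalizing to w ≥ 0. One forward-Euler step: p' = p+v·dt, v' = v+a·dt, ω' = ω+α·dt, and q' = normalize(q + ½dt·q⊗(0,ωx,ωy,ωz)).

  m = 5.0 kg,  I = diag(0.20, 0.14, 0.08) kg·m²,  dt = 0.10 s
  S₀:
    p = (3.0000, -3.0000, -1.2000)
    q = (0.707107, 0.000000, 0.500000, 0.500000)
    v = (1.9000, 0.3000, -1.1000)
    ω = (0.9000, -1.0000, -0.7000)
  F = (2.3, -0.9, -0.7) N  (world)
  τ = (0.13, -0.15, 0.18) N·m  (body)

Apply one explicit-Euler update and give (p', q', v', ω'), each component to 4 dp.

p' = (3.1900, -2.9700, -1.3100)
q' = (0.7475, 0.0392, 0.4858, 0.4515)
v' = (1.9460, 0.2820, -1.1140)
ω' = (0.9860, -1.0531, -0.5425)

(τ − ω×Iω)/I = (0.8600, -0.5314, 1.5750)
ω + α·dt = (0.9860, -1.0531, -0.5425)
q⊗(0,ω) = (0.8500000, 0.7863963, -0.2571070, -0.9449749)
q + ½dt·q⊗(0,ω), renormalized = (0.7475, 0.0392, 0.4858, 0.4515)
p + v·dt = (3.1900, -2.9700, -1.3100)
v + (F/m)dt = (1.9460, 0.2820, -1.1140)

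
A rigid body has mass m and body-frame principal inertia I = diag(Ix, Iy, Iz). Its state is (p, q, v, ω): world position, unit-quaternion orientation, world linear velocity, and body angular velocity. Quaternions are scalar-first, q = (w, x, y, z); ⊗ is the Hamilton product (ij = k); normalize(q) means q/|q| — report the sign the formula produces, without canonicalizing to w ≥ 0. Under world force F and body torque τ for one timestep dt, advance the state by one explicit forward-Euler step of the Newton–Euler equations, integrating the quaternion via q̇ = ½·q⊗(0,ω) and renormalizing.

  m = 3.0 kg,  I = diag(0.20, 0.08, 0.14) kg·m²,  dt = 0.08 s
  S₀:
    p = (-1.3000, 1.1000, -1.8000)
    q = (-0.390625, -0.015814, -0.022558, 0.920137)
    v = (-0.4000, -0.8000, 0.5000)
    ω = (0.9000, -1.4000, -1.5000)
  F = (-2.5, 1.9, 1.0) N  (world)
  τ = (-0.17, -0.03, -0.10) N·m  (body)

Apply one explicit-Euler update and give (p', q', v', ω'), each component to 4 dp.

p + v·dt = (-1.3320, 1.0360, -1.7600)
v + (F/m)dt = (-0.4667, -0.7493, 0.5267)
precession coupling ω×(Iω) = (0.1260, -0.0810, 0.1512)
angular accel α = (-1.4800, 0.6375, -1.7943)
ω + α·dt = (0.7816, -1.3490, -1.6435)
Hamilton product q⊗(0,ω) = (1.3628569, 0.9704663, 1.3512773, 0.6283793)
q' = normalize(q + ½dt·q⊗(0,ω)) = (-0.3348, 0.0229, 0.0314, 0.9415)

p' = (-1.3320, 1.0360, -1.7600)
q' = (-0.3348, 0.0229, 0.0314, 0.9415)
v' = (-0.4667, -0.7493, 0.5267)
ω' = (0.7816, -1.3490, -1.6435)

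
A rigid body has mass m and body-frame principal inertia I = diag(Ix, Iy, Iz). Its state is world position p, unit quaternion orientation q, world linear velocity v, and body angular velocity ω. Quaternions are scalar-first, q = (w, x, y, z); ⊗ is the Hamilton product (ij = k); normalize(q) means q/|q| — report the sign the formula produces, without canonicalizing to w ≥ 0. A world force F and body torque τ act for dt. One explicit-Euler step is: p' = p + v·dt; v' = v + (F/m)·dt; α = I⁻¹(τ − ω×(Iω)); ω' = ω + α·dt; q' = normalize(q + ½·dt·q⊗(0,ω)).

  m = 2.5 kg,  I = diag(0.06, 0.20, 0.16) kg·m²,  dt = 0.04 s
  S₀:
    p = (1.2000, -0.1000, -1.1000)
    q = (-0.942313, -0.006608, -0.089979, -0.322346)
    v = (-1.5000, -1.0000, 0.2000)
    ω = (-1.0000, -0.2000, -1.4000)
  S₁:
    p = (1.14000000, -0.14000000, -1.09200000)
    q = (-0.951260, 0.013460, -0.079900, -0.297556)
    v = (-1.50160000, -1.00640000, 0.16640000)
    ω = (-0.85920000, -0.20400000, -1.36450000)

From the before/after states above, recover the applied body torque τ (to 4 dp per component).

Δω = ω₁−ω₀ = (0.14080000, -0.00400000, 0.03550000)
τ = I·(Δω/dt) + ω₀×(Iω₀) = (0.2000, -0.1600, 0.1700)

τ = (0.2000, -0.1600, 0.1700)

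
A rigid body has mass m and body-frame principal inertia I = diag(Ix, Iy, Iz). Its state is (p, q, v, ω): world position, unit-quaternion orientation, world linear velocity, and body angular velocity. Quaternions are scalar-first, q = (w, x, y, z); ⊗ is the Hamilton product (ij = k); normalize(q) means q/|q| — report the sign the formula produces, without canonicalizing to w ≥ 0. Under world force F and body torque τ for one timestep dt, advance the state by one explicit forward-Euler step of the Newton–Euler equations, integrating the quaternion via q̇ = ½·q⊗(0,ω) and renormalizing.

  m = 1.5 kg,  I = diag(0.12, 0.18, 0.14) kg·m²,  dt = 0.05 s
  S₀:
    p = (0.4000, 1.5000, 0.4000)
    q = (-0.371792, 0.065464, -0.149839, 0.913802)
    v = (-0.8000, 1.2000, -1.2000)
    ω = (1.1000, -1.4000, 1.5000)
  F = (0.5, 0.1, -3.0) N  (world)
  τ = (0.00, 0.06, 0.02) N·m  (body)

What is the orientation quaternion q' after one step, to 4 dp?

2q̇ = q⊗(0,ω) = (-1.6524880, 0.6455931, 1.4274950, -0.4845147)
updated quaternion q' = (-0.4124, 0.0815, -0.1140, 0.9002)

q' = (-0.4124, 0.0815, -0.1140, 0.9002)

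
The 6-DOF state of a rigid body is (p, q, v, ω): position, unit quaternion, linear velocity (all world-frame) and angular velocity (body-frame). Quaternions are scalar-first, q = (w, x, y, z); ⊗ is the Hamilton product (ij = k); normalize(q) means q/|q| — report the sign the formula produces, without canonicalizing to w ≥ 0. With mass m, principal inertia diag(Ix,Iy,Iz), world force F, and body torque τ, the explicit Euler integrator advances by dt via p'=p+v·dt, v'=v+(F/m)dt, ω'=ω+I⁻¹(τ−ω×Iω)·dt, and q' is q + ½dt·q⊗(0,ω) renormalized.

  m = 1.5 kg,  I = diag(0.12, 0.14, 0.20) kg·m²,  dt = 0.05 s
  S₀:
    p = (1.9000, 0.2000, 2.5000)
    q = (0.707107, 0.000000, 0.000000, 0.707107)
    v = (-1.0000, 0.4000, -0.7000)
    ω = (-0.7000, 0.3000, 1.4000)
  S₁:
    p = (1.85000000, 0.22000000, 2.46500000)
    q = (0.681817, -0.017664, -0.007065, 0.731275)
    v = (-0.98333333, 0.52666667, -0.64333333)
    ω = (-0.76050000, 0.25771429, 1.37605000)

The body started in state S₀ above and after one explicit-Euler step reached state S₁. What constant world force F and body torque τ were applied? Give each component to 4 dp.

F = (0.5000, 3.8000, 1.7000)
τ = (-0.1200, -0.0400, -0.1000)

Δv = v₁−v₀ = (0.01666667, 0.12666667, 0.05666667)
m·(v₁−v₀)/dt = (0.5000, 3.8000, 1.7000)
ω₁ − ω₀ = (-0.06050000, -0.04228571, -0.02395000)
applied torque τ = (-0.1200, -0.0400, -0.1000)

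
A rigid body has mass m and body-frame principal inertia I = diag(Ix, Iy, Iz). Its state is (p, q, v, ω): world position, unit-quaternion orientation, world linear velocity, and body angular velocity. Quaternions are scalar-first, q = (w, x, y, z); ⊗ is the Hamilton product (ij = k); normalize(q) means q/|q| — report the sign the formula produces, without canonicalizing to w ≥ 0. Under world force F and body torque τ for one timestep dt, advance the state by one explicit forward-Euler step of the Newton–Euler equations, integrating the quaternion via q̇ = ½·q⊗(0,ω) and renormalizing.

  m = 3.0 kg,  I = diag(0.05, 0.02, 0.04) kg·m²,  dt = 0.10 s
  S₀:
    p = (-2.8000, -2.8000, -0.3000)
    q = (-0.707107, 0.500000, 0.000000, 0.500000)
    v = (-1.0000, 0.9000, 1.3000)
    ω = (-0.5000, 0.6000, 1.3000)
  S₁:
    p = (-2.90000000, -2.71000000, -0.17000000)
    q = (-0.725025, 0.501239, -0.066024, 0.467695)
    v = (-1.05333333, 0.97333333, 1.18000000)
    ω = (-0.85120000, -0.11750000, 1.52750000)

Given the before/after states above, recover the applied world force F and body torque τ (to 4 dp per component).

v₁ − v₀ = (-0.05333333, 0.07333333, -0.12000000)
applied force F = (-1.6000, 2.2000, -3.6000)
rate change Δω = (-0.35120000, -0.71750000, 0.22750000)
applied torque τ = (-0.1600, -0.1500, 0.1000)

F = (-1.6000, 2.2000, -3.6000)
τ = (-0.1600, -0.1500, 0.1000)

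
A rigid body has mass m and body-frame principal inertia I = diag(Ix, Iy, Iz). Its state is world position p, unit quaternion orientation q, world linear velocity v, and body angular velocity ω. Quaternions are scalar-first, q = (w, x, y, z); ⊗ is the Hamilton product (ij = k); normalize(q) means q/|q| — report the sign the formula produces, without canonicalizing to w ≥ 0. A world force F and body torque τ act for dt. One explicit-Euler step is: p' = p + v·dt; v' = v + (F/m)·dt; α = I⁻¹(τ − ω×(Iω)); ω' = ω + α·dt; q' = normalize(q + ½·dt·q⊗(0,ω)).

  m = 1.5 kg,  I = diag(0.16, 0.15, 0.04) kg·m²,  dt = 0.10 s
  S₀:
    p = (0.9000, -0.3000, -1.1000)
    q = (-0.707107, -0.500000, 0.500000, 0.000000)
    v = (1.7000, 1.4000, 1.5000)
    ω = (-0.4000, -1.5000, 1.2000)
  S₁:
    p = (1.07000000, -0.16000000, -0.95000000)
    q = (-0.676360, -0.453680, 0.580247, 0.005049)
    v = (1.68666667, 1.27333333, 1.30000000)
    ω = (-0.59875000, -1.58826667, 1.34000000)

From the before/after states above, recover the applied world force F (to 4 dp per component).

v₁ − v₀ = (-0.01333333, -0.12666667, -0.20000000)
F = m·Δv/dt = (-0.2000, -1.9000, -3.0000)

F = (-0.2000, -1.9000, -3.0000)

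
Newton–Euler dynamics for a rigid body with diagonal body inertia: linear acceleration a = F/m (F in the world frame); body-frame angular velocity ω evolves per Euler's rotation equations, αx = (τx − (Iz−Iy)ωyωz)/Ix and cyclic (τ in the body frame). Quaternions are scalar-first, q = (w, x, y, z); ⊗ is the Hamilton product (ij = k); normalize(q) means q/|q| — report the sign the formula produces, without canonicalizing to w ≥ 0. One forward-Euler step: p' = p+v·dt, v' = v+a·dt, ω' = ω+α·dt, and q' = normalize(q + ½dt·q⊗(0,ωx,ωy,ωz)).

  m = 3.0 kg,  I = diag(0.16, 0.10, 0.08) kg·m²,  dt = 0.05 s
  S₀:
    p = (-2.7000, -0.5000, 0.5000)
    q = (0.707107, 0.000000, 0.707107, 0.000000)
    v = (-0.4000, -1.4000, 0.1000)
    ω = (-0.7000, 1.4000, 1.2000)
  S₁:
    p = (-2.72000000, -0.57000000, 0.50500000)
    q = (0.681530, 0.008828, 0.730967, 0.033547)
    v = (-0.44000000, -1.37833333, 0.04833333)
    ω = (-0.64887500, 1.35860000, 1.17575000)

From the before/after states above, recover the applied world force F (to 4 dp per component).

F = (-2.4000, 1.3000, -3.1000)

v₁ − v₀ = (-0.04000000, 0.02166667, -0.05166667)
F = m·Δv/dt = (-2.4000, 1.3000, -3.1000)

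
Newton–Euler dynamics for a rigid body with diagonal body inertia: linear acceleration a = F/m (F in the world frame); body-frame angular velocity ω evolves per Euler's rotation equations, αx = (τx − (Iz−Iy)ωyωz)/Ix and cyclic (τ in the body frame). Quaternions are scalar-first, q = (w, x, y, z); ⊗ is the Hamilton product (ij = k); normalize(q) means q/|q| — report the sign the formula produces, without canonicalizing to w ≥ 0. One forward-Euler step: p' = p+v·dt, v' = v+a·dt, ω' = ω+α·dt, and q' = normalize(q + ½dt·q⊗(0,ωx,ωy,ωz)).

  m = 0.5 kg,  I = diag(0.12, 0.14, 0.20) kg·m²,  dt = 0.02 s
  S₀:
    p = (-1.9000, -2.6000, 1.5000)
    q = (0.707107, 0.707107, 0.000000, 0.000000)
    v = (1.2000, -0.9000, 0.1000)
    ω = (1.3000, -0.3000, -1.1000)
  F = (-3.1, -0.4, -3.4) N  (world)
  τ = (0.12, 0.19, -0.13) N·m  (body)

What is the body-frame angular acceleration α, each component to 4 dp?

α = (0.8350, 0.5400, -0.6110)

gyro term ω×Iω = (0.0198, 0.1144, -0.0078)
(τ − ω×Iω)/I = (0.8350, 0.5400, -0.6110)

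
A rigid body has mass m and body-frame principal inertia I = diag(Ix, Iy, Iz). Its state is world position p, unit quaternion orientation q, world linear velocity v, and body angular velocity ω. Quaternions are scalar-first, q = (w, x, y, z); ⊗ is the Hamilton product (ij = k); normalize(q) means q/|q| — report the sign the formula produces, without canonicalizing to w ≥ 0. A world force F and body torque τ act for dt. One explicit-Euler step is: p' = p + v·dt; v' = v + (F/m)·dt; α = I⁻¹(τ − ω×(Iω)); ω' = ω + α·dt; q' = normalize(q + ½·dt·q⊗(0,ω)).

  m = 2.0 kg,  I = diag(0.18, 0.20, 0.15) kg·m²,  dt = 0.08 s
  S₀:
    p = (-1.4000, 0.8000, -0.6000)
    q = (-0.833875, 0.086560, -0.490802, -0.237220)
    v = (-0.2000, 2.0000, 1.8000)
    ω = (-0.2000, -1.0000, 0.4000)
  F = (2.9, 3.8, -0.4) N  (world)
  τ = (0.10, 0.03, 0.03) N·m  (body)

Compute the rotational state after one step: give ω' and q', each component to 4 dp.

ω' = (-0.1644, -0.9870, 0.4139)
q' = (-0.8482, 0.0758, -0.4565, -0.2577)

α = I⁻¹(τ − ω×Iω) = (0.4444, 0.1620, 0.1733)
new body rate ω' = (-0.1644, -0.9870, 0.4139)
q⊗(0,ω) = (-0.3786020, -0.2667658, 0.8466950, -0.5182704)
q' = normalize(q + ½dt·q⊗(0,ω)) = (-0.8482, 0.0758, -0.4565, -0.2577)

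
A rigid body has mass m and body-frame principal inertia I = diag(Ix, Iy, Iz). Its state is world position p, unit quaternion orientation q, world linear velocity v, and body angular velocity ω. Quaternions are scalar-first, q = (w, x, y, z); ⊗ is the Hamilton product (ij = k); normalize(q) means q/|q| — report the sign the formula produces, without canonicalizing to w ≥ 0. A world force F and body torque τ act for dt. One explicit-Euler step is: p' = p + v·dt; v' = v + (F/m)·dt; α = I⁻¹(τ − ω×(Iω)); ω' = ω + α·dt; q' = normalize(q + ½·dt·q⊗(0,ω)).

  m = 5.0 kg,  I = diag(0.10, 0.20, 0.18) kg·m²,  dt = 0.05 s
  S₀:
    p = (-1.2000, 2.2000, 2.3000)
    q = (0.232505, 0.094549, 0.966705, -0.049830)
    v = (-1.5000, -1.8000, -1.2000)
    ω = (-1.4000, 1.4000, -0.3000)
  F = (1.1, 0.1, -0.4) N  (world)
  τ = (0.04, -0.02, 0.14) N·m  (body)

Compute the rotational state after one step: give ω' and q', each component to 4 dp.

precession coupling ω×(Iω) = (0.0084, -0.0336, -0.1960)
(τ − ω×Iω)/I = (0.3160, 0.0680, 1.8667)
new body rate ω' = (-1.3842, 1.4034, -0.2067)
Hamilton product q⊗(0,ω) = (-1.2359674, -0.5457565, 0.4236337, 1.4160041)
updated quaternion q' = (0.2014, 0.0808, 0.9761, -0.0144)

ω' = (-1.3842, 1.4034, -0.2067)
q' = (0.2014, 0.0808, 0.9761, -0.0144)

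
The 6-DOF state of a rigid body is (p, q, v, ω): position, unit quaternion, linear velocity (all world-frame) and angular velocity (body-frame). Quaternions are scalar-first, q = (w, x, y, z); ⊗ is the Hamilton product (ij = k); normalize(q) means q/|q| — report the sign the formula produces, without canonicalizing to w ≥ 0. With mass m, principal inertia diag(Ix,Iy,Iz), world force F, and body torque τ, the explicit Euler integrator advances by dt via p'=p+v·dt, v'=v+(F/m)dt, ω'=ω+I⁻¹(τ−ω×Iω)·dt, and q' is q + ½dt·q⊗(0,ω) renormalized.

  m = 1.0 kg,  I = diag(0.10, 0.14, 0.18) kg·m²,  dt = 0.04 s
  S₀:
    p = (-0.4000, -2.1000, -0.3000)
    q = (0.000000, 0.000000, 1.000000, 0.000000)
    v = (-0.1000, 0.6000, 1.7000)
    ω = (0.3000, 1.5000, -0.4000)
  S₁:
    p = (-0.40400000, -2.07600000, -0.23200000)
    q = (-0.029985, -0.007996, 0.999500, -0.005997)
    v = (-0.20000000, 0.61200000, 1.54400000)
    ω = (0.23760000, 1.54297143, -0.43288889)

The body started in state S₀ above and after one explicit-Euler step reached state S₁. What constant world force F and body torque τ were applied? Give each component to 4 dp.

F = (-2.5000, 0.3000, -3.9000)
τ = (-0.1800, 0.1600, -0.1300)

Δω = ω₁−ω₀ = (-0.06240000, 0.04297143, -0.03288889)
gyro term ω₀×Iω₀ = (-0.0240, 0.0096, 0.0180)
I·α + gyro = (-0.1800, 0.1600, -0.1300)
Δv = v₁−v₀ = (-0.10000000, 0.01200000, -0.15600000)
applied force F = (-2.5000, 0.3000, -3.9000)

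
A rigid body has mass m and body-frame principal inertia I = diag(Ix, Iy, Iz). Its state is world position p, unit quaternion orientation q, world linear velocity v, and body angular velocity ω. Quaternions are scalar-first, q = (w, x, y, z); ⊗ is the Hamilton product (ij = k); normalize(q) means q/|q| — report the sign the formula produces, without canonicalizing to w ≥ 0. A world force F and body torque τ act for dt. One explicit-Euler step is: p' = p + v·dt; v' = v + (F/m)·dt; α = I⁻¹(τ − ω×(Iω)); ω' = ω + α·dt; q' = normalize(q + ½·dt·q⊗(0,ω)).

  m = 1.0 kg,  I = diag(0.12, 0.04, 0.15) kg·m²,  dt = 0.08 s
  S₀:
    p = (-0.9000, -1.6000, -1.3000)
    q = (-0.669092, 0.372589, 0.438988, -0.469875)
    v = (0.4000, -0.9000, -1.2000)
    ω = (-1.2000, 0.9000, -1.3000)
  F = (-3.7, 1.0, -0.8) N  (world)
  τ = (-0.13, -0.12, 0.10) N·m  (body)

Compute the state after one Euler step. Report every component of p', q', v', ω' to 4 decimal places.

a = (-3.7000, 1.0000, -0.8000)
new position p' = (-0.8680, -1.6720, -1.3960)
new velocity v' = (0.1040, -0.8200, -1.2640)
α = I⁻¹(τ − ω×Iω) = (-0.0108, -1.8300, 0.0907)
new body rate ω' = (-1.2009, 0.7536, -1.2927)
Hamilton product q⊗(0,ω) = (-0.5588199, 0.6551135, 0.4460329, 1.7319353)
q' = normalize(q + ½dt·q⊗(0,ω)) = (-0.6893, 0.3975, 0.4554, -0.3993)

p' = (-0.8680, -1.6720, -1.3960)
q' = (-0.6893, 0.3975, 0.4554, -0.3993)
v' = (0.1040, -0.8200, -1.2640)
ω' = (-1.2009, 0.7536, -1.2927)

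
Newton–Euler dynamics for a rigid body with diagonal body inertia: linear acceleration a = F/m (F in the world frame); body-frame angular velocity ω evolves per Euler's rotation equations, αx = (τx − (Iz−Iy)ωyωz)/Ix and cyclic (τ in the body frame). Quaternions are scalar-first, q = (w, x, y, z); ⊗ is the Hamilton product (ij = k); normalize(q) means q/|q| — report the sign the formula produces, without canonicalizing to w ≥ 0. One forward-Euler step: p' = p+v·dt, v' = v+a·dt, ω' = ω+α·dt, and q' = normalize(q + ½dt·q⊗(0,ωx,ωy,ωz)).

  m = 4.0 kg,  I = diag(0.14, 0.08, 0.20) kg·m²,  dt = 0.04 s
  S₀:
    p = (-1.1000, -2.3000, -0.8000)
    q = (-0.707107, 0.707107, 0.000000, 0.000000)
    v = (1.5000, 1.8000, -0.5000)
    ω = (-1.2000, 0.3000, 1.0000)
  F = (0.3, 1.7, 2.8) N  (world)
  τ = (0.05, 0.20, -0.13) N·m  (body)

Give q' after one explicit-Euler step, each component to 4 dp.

q' = (-0.6898, 0.7237, -0.0184, -0.0099)

q⊗(0,ω) = (0.8485284, 0.8485284, -0.9192391, -0.4949749)
q' = normalize(q + ½dt·q⊗(0,ω)) = (-0.6898, 0.7237, -0.0184, -0.0099)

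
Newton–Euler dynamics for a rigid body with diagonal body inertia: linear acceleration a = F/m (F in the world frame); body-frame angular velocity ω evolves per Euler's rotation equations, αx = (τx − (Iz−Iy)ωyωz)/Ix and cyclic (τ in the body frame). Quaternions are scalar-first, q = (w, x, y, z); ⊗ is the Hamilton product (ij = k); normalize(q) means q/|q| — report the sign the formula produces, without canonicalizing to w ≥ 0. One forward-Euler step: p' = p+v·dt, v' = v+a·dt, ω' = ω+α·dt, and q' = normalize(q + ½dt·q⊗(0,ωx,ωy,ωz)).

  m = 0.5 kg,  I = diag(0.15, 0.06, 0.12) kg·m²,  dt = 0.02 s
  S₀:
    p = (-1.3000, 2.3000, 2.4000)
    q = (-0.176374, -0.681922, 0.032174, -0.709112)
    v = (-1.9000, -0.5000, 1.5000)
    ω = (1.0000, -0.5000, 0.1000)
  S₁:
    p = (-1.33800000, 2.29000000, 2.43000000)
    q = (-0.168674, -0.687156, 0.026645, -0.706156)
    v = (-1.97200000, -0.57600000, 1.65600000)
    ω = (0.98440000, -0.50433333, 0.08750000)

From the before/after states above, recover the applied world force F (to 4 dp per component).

F = (-1.8000, -1.9000, 3.9000)

Δv = v₁−v₀ = (-0.07200000, -0.07600000, 0.15600000)
F = m·Δv/dt = (-1.8000, -1.9000, 3.9000)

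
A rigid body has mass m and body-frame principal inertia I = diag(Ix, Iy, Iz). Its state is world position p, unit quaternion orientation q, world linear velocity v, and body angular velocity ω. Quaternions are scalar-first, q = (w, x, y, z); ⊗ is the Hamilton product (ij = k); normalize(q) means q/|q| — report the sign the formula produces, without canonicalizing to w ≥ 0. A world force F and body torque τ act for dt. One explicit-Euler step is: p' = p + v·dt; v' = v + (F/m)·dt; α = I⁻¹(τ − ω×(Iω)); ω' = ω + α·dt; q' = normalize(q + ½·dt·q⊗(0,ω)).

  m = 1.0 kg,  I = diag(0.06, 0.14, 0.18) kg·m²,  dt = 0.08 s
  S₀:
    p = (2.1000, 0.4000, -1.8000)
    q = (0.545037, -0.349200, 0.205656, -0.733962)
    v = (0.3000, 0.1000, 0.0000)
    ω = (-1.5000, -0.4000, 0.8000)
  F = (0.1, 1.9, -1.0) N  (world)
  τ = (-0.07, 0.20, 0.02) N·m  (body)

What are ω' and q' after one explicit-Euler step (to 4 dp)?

gyro term ω×Iω = (-0.0128, 0.1440, 0.0480)
(τ − ω×Iω)/I = (-0.9533, 0.4000, -0.1556)
new body rate ω' = (-1.5763, -0.3680, 0.7876)
2q̇ = q⊗(0,ω) = (0.1456320, -0.9466155, 1.1622882, 0.8841936)
q + ½dt·q⊗(0,ω), renormalized = (0.5495, -0.3861, 0.2515, -0.6969)

ω' = (-1.5763, -0.3680, 0.7876)
q' = (0.5495, -0.3861, 0.2515, -0.6969)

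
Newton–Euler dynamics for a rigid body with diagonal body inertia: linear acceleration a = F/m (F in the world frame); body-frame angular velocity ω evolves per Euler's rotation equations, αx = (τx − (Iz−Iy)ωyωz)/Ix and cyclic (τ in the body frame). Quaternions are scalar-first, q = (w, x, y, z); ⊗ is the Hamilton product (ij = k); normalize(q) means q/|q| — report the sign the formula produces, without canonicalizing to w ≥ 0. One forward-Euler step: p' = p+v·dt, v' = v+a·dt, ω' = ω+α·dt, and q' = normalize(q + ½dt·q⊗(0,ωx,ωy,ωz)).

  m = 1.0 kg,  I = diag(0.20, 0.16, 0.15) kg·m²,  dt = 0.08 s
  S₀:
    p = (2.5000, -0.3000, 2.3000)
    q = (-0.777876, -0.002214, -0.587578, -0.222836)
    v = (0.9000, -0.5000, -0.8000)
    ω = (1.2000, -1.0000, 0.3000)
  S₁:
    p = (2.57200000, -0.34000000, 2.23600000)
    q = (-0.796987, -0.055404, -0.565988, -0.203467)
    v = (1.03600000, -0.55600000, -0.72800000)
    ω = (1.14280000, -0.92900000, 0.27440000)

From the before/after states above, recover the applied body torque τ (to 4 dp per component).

τ = (-0.1400, 0.1600, 0.0000)

Δω = ω₁−ω₀ = (-0.05720000, 0.07100000, -0.02560000)
precession coupling = (0.0030, 0.0180, 0.0480)
I·α + gyro = (-0.1400, 0.1600, 0.0000)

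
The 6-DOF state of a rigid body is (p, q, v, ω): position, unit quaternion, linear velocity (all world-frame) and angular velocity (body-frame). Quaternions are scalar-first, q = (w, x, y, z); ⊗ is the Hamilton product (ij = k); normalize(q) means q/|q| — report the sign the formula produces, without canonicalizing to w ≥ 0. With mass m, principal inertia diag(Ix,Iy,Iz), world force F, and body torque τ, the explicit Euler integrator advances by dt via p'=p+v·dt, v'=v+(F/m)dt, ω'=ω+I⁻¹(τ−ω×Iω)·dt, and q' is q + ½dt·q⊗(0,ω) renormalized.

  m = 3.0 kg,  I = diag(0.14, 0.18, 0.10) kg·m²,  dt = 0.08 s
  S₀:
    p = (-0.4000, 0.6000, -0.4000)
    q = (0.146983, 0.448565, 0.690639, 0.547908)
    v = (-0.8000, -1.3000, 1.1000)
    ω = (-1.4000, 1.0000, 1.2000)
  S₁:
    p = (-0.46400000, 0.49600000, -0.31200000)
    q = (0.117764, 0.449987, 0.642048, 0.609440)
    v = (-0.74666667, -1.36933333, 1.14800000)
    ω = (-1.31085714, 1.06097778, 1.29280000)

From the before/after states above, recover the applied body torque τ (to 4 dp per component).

τ = (0.0600, 0.0700, 0.0600)

rate change Δω = (0.08914286, 0.06097778, 0.09280000)
I·α + gyro = (0.0600, 0.0700, 0.0600)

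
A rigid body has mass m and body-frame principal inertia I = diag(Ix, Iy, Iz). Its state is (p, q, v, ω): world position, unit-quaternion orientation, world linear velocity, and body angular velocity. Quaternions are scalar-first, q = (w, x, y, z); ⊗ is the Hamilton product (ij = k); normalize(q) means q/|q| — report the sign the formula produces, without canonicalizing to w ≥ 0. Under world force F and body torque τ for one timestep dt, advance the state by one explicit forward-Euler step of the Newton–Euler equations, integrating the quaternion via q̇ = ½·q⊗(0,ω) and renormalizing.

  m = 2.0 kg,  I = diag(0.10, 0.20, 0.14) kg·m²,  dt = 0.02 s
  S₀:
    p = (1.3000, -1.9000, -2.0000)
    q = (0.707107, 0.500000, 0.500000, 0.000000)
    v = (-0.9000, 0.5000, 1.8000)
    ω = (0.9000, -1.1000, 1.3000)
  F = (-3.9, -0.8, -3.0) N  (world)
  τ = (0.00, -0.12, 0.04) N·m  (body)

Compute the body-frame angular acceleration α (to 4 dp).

α = (-0.8580, -0.3660, 0.9929)

gyro term ω×Iω = (0.0858, -0.0468, -0.0990)
(τ − ω×Iω)/I = (-0.8580, -0.3660, 0.9929)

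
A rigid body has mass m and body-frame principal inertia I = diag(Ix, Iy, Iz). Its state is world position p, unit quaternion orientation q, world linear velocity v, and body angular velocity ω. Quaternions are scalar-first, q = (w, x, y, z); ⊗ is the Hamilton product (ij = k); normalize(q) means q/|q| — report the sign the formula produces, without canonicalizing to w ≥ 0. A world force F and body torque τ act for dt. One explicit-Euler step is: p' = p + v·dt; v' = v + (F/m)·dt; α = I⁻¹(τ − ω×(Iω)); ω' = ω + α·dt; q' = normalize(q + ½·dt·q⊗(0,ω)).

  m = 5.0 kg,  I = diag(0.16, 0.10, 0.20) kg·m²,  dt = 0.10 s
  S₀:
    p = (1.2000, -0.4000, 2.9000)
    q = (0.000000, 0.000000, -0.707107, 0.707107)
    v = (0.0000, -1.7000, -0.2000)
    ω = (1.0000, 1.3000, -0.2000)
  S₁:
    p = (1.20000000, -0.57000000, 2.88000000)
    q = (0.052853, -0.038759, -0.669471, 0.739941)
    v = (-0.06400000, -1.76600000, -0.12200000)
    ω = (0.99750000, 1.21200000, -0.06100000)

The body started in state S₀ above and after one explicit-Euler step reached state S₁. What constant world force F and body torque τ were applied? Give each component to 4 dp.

velocity change Δv = (-0.06400000, -0.06600000, 0.07800000)
applied force F = (-3.2000, -3.3000, 3.9000)
ω₁ − ω₀ = (-0.00250000, -0.08800000, 0.13900000)
gyro term ω₀×Iω₀ = (-0.0260, 0.0080, -0.0780)
applied torque τ = (-0.0300, -0.0800, 0.2000)

F = (-3.2000, -3.3000, 3.9000)
τ = (-0.0300, -0.0800, 0.2000)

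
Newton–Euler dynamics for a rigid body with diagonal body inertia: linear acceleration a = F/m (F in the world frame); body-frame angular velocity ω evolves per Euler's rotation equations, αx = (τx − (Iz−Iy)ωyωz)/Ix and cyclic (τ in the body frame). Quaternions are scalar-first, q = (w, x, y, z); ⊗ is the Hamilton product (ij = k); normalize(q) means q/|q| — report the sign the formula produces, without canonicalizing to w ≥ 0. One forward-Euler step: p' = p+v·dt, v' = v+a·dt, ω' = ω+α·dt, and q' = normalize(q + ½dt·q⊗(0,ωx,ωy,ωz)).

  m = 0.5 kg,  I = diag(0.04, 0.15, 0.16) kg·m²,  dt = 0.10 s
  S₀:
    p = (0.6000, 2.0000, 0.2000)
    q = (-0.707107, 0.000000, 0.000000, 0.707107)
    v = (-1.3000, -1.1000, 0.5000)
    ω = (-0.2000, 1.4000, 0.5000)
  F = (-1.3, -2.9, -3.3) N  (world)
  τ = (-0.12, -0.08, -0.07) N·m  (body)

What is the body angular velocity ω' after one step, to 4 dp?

ω' = (-0.5175, 1.3387, 0.4755)

(τ − ω×Iω)/I = (-3.1750, -0.6133, -0.2450)
new body rate ω' = (-0.5175, 1.3387, 0.4755)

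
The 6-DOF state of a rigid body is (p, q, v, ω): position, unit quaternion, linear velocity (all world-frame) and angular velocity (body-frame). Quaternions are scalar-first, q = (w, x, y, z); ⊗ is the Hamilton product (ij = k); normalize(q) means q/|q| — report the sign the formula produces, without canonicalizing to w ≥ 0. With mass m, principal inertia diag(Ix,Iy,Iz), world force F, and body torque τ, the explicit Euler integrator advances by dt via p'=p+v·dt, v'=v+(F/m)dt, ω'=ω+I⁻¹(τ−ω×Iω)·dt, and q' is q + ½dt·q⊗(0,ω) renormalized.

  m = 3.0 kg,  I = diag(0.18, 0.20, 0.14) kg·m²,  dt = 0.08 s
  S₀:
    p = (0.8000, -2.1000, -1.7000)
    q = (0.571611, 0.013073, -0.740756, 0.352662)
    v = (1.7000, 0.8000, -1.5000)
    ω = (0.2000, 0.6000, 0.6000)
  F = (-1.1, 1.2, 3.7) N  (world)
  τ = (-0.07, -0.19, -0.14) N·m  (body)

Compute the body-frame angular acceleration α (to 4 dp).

ω×(Iω) gyroscopic = (-0.0216, 0.0048, 0.0024)
α = I⁻¹(τ − ω×Iω) = (-0.2689, -0.9740, -1.0171)

α = (-0.2689, -0.9740, -1.0171)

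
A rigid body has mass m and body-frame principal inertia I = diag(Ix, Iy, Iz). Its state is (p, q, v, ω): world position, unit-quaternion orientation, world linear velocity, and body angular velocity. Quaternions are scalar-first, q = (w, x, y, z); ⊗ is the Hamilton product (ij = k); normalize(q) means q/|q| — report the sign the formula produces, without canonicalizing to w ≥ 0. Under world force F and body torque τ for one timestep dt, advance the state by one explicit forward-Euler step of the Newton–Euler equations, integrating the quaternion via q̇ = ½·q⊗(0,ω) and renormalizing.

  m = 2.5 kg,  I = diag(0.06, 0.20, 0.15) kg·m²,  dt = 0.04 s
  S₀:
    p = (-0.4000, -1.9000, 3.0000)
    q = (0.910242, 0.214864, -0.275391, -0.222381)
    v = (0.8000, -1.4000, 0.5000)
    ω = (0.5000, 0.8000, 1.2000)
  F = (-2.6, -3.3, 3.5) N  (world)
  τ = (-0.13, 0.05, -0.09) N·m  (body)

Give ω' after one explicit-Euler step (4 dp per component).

ω' = (0.4453, 0.8208, 1.1611)

ω×(Iω) gyroscopic = (-0.0480, -0.0540, 0.0560)
(τ − ω×Iω)/I = (-1.3667, 0.5200, -0.9733)
ω' = ω + α·dt = (0.4453, 0.8208, 1.1611)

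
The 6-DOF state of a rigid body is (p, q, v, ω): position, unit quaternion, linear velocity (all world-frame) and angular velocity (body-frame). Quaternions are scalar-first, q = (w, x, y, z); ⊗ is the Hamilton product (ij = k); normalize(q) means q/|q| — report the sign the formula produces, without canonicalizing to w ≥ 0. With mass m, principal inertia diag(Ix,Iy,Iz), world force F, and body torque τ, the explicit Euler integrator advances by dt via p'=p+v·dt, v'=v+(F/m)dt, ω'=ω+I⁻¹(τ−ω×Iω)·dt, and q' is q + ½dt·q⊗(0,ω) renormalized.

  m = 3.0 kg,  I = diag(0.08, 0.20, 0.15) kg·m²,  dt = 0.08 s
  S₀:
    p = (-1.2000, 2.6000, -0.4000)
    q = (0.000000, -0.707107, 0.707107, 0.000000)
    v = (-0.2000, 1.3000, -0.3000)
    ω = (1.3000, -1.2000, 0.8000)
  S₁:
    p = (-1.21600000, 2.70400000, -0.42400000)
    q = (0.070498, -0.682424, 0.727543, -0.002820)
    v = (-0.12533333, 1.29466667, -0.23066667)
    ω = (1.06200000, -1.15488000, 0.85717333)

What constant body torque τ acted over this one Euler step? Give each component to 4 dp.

τ = (-0.1900, 0.0400, -0.0800)

ω₁ − ω₀ = (-0.23800000, 0.04512000, 0.05717333)
τ = I·(Δω/dt) + ω₀×(Iω₀) = (-0.1900, 0.0400, -0.0800)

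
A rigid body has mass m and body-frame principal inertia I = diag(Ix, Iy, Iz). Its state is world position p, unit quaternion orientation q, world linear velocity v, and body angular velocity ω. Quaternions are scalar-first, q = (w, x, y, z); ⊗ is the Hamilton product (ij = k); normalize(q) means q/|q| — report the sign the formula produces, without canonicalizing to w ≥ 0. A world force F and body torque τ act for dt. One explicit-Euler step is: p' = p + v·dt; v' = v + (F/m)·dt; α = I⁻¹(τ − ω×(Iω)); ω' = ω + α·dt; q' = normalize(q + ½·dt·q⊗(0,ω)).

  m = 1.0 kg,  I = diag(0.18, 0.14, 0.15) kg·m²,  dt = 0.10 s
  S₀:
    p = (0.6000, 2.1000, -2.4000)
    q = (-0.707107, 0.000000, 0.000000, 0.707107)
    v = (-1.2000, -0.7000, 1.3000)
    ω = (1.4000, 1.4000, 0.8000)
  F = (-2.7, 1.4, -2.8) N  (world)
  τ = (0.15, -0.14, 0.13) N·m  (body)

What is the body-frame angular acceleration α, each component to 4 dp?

α = (0.7711, -1.2400, 1.3893)

ω×(Iω) gyroscopic = (0.0112, 0.0336, -0.0784)
angular accel α = (0.7711, -1.2400, 1.3893)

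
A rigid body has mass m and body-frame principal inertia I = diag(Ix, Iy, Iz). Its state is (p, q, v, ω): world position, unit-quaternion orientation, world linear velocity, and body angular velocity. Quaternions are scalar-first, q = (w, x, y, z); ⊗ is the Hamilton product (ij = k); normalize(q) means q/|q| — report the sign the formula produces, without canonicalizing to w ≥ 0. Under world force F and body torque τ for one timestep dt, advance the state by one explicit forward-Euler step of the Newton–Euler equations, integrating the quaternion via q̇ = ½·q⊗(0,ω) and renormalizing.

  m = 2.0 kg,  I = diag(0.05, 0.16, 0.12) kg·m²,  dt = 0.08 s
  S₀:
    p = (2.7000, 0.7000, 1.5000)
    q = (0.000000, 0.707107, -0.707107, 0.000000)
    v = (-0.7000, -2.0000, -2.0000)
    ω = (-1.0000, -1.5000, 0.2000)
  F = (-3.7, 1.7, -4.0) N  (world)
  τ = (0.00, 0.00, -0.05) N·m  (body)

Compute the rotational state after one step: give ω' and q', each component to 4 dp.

gyro term ω×Iω = (0.0120, 0.0140, 0.1650)
angular accel α = (-0.2400, -0.0875, -1.7917)
ω' = ω + α·dt = (-1.0192, -1.5070, 0.0567)
2q̇ = q⊗(0,ω) = (-0.3535535, -0.1414214, -0.1414214, -1.7677675)
updated quaternion q' = (-0.0141, 0.6996, -0.7109, -0.0705)

ω' = (-1.0192, -1.5070, 0.0567)
q' = (-0.0141, 0.6996, -0.7109, -0.0705)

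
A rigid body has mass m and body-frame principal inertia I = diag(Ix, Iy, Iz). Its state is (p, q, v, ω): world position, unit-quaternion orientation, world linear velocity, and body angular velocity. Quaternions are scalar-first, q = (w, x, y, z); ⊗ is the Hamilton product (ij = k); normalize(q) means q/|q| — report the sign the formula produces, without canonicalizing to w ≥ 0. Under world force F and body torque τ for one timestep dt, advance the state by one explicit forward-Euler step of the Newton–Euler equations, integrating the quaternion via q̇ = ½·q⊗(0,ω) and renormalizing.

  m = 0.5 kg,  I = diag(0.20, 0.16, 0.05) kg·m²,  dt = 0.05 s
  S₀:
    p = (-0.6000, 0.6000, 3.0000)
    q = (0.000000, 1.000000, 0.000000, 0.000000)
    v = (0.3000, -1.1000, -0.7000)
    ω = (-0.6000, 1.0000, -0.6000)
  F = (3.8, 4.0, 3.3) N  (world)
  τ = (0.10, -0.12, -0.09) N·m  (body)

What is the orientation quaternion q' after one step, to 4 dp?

Hamilton product q⊗(0,ω) = (0.6000000, 0.0000000, 0.6000000, 1.0000000)
q + ½dt·q⊗(0,ω), renormalized = (0.0150, 0.9995, 0.0150, 0.0250)

q' = (0.0150, 0.9995, 0.0150, 0.0250)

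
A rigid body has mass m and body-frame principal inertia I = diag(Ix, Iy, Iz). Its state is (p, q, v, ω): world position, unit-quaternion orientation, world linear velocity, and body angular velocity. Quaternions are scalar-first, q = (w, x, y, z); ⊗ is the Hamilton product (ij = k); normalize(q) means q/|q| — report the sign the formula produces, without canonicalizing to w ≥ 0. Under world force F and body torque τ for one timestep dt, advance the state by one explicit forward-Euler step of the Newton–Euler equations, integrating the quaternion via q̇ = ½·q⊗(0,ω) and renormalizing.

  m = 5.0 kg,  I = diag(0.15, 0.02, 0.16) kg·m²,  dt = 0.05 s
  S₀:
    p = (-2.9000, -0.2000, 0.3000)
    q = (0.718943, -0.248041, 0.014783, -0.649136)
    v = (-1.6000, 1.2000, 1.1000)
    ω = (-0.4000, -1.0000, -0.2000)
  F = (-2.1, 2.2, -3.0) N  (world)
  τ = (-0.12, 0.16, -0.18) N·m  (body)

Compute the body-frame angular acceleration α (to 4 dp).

ω×(Iω) gyroscopic = (0.0280, -0.0008, -0.0520)
angular accel α = (-0.9867, 8.0400, -0.8000)

α = (-0.9867, 8.0400, -0.8000)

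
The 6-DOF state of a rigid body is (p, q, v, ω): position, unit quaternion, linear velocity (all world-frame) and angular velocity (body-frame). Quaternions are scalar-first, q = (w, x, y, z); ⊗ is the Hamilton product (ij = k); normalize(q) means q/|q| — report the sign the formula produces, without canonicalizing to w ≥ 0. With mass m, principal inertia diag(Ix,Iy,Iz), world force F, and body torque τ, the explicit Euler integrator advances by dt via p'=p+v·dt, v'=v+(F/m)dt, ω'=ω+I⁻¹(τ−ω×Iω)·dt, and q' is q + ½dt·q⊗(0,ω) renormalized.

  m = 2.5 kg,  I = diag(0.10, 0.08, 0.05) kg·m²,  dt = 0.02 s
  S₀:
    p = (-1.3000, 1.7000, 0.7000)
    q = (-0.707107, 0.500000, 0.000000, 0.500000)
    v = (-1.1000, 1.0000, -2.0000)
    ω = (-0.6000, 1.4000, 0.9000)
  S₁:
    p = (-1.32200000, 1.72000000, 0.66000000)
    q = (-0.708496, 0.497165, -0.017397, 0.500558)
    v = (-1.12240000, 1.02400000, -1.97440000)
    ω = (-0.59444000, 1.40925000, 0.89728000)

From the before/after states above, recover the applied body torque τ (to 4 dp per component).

τ = (-0.0100, 0.0100, 0.0100)

rate change Δω = (0.00556000, 0.00925000, -0.00272000)
I·α + gyro = (-0.0100, 0.0100, 0.0100)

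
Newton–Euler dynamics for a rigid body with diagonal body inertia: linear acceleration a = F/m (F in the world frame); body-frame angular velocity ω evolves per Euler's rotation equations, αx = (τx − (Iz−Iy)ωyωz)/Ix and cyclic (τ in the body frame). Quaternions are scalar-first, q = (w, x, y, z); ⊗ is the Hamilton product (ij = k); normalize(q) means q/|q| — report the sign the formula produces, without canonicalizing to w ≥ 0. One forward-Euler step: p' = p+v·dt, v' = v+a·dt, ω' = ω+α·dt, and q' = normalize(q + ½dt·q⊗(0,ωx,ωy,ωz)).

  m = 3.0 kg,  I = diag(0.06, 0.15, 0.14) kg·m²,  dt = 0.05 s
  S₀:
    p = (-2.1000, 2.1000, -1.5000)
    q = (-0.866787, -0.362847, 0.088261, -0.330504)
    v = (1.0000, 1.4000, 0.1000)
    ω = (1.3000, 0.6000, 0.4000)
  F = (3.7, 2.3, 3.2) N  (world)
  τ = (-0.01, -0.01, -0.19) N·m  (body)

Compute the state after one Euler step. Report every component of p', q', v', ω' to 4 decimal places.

p' = (-2.0500, 2.1700, -1.4950)
q' = (-0.8524, -0.3849, 0.0681, -0.3472)
v' = (1.0617, 1.4383, 0.1533)
ω' = (1.2937, 0.6105, 0.3071)

α = I⁻¹(τ − ω×Iω) = (-0.1267, 0.2107, -1.8586)
ω' = ω + α·dt = (1.2937, 0.6105, 0.3071)
2q̇ = q⊗(0,ω) = (0.5509461, -0.8932163, -0.8045886, -0.6791623)
updated quaternion q' = (-0.8524, -0.3849, 0.0681, -0.3472)
linear accel F/m = (1.2333, 0.7667, 1.0667)
p + v·dt = (-2.0500, 2.1700, -1.4950)
new velocity v' = (1.0617, 1.4383, 0.1533)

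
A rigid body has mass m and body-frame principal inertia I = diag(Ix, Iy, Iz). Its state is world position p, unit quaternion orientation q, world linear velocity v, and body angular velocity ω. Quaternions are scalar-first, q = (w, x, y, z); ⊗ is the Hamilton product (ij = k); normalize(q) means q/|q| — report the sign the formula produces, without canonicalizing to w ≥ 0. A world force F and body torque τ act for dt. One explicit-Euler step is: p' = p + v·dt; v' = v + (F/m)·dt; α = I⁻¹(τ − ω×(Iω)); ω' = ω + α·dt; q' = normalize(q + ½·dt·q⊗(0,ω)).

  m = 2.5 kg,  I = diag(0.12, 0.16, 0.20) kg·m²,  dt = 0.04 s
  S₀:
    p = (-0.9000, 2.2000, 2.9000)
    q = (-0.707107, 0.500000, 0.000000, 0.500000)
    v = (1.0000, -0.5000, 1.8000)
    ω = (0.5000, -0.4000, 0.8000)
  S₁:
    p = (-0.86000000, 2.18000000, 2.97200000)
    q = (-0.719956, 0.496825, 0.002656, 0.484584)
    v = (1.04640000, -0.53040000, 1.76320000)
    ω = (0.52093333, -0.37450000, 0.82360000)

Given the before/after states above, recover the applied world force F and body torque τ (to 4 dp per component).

F = (2.9000, -1.9000, -2.3000)
τ = (0.0500, 0.0700, 0.1100)

Δω = ω₁−ω₀ = (0.02093333, 0.02550000, 0.02360000)
τ = I·(Δω/dt) + ω₀×(Iω₀) = (0.0500, 0.0700, 0.1100)
v₁ − v₀ = (0.04640000, -0.03040000, -0.03680000)
F = m·Δv/dt = (2.9000, -1.9000, -2.3000)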